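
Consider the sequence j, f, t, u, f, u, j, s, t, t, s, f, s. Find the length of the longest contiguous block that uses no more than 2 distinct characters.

[j] 1 distinct, len 1
[j, f] 2 distinct, len 2
[f, t] 2 distinct, len 2
[t, u] 2 distinct, len 2
[u, f] 2 distinct, len 2
[u, f, u] 2 distinct, len 3
[u, j] 2 distinct, len 2
[j, s] 2 distinct, len 2
[s, t] 2 distinct, len 2
[s, t, t] 2 distinct, len 3
[s, t, t, s] 2 distinct, len 4
[s, f] 2 distinct, len 2
[s, f, s] 2 distinct, len 3
Longest length with ≤2 distinct: 4.

4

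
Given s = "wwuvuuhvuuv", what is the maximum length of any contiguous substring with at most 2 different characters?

4

add w: window [w] (1 distinct), len 1
add w: window [w, w] (1 distinct), len 2
add u: window [w, w, u] (2 distinct), len 3
add v: window [u, v] (2 distinct), len 2
add u: window [u, v, u] (2 distinct), len 3
add u: window [u, v, u, u] (2 distinct), len 4
add h: window [u, u, h] (2 distinct), len 3
add v: window [h, v] (2 distinct), len 2
add u: window [v, u] (2 distinct), len 2
add u: window [v, u, u] (2 distinct), len 3
add v: window [v, u, u, v] (2 distinct), len 4
Longest length with ≤2 distinct: 4.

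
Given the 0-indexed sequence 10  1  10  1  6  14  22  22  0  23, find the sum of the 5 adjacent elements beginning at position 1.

32

Elements at indices 1..5: 1, 10, 1, 6, 14
sum(1, 10, 1, 6, 14) = 32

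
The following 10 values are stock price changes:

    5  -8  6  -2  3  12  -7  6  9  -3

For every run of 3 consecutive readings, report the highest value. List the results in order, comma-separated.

6, 6, 6, 12, 12, 12, 9, 9

Sliding a size-3 window across the 10 values:
5 -8 6 → max 6
-8 6 -2 → max 6
6 -2 3 → max 6
-2 3 12 → max 12
3 12 -7 → max 12
12 -7 6 → max 12
-7 6 9 → max 9
6 9 -3 → max 9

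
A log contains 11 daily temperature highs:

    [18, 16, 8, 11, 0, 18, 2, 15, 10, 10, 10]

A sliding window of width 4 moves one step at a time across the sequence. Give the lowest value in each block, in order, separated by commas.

8, 0, 0, 0, 0, 2, 2, 10

18 16 8 11 → min 8
16 8 11 0 → min 0
8 11 0 18 → min 0
11 0 18 2 → min 0
0 18 2 15 → min 0
18 2 15 10 → min 2
2 15 10 10 → min 2
15 10 10 10 → min 10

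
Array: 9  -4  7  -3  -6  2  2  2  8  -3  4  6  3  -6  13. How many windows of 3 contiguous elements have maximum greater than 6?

7

[9, -4, 7] → max 9  > 6 ✓
[-4, 7, -3] → max 7  > 6 ✓
[7, -3, -6] → max 7  > 6 ✓
[-3, -6, 2] → max 2
[-6, 2, 2] → max 2
[2, 2, 2] → max 2
[2, 2, 8] → max 8  > 6 ✓
[2, 8, -3] → max 8  > 6 ✓
[8, -3, 4] → max 8  > 6 ✓
[-3, 4, 6] → max 6
[4, 6, 3] → max 6
[6, 3, -6] → max 6
[3, -6, 13] → max 13  > 6 ✓
7 windows satisfy the condition.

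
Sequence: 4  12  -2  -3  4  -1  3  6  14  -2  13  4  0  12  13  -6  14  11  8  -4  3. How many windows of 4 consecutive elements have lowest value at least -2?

(4, 12, -2, -3) → min -3
(12, -2, -3, 4) → min -3
(-2, -3, 4, -1) → min -3
(-3, 4, -1, 3) → min -3
(4, -1, 3, 6) → min -1  ≥ -2 ✓
(-1, 3, 6, 14) → min -1  ≥ -2 ✓
(3, 6, 14, -2) → min -2  ≥ -2 ✓
(6, 14, -2, 13) → min -2  ≥ -2 ✓
(14, -2, 13, 4) → min -2  ≥ -2 ✓
(-2, 13, 4, 0) → min -2  ≥ -2 ✓
(13, 4, 0, 12) → min 0  ≥ -2 ✓
(4, 0, 12, 13) → min 0  ≥ -2 ✓
(0, 12, 13, -6) → min -6
(12, 13, -6, 14) → min -6
(13, -6, 14, 11) → min -6
(-6, 14, 11, 8) → min -6
(14, 11, 8, -4) → min -4
(11, 8, -4, 3) → min -4
8 windows satisfy the condition.

8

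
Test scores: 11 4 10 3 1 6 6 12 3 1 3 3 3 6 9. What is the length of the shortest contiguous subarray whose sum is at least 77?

15

add 11: running sum 11 < 77
add 4: running sum 15 < 77
add 10: running sum 25 < 77
add 3: running sum 28 < 77
add 1: running sum 29 < 77
add 6: running sum 35 < 77
add 6: running sum 41 < 77
add 12: running sum 53 < 77
add 3: running sum 56 < 77
add 1: running sum 57 < 77
add 3: running sum 60 < 77
add 3: running sum 63 < 77
add 3: running sum 66 < 77
add 6: running sum 72 < 77
add 9: shortest ending here [11, 4, 10, 3, 1, 6, 6, 12, 3, 1, 3, 3, 3, 6, 9] sum 81, len 15
Shortest qualifying length: 15.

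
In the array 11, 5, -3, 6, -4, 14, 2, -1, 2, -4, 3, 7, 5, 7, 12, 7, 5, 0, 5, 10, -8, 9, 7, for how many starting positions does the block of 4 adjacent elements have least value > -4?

(11, 5, -3, 6) → min -3  > -4 ✓
(5, -3, 6, -4) → min -4
(-3, 6, -4, 14) → min -4
(6, -4, 14, 2) → min -4
(-4, 14, 2, -1) → min -4
(14, 2, -1, 2) → min -1  > -4 ✓
(2, -1, 2, -4) → min -4
(-1, 2, -4, 3) → min -4
(2, -4, 3, 7) → min -4
(-4, 3, 7, 5) → min -4
(3, 7, 5, 7) → min 3  > -4 ✓
(7, 5, 7, 12) → min 5  > -4 ✓
(5, 7, 12, 7) → min 5  > -4 ✓
(7, 12, 7, 5) → min 5  > -4 ✓
(12, 7, 5, 0) → min 0  > -4 ✓
(7, 5, 0, 5) → min 0  > -4 ✓
(5, 0, 5, 10) → min 0  > -4 ✓
(0, 5, 10, -8) → min -8
(5, 10, -8, 9) → min -8
(10, -8, 9, 7) → min -8
9 windows satisfy the condition.

9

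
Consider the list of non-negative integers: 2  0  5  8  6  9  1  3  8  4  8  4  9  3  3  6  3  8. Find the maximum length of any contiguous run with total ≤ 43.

→ 2: sum 2, len 1
→ 0: sum 2, len 2
→ 5: sum 7, len 3
→ 8: sum 15, len 4
→ 6: sum 21, len 5
→ 9: sum 30, len 6
→ 1: sum 31, len 7
→ 3: sum 34, len 8
→ 8: sum 42, len 9
→ 4 (dropped 2, 0, 5): sum 39, len 7
→ 8 (dropped 8): sum 39, len 7
→ 4: sum 43, len 8
→ 9 (dropped 6, 9): sum 37, len 7
→ 3: sum 40, len 8
→ 3: sum 43, len 9
→ 6 (dropped 1, 3, 8): sum 37, len 7
→ 3: sum 40, len 8
→ 8 (dropped 4, 8): sum 36, len 7
Longest length seen: 9.

9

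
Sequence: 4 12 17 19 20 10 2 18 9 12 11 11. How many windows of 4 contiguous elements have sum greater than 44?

[4, 12, 17, 19] → sum 52  > 44 ✓
[12, 17, 19, 20] → sum 68  > 44 ✓
[17, 19, 20, 10] → sum 66  > 44 ✓
[19, 20, 10, 2] → sum 51  > 44 ✓
[20, 10, 2, 18] → sum 50  > 44 ✓
[10, 2, 18, 9] → sum 39
[2, 18, 9, 12] → sum 41
[18, 9, 12, 11] → sum 50  > 44 ✓
[9, 12, 11, 11] → sum 43
6 windows satisfy the condition.

6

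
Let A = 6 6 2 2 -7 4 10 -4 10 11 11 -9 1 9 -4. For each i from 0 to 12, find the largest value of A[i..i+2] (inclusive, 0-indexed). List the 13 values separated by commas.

6 6 2 → max 6
6 2 2 → max 6
2 2 -7 → max 2
2 -7 4 → max 4
-7 4 10 → max 10
4 10 -4 → max 10
10 -4 10 → max 10
-4 10 11 → max 11
10 11 11 → max 11
11 11 -9 → max 11
11 -9 1 → max 11
-9 1 9 → max 9
1 9 -4 → max 9

6, 6, 2, 4, 10, 10, 10, 11, 11, 11, 11, 9, 9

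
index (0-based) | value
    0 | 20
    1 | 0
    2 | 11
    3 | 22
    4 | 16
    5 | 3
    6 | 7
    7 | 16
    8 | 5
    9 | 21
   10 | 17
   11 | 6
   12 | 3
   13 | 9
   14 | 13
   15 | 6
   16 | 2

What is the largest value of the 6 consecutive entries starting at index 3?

22

Elements at indices 3..8: 22, 16, 3, 7, 16, 5
max(22, 16, 3, 7, 16, 5) = 22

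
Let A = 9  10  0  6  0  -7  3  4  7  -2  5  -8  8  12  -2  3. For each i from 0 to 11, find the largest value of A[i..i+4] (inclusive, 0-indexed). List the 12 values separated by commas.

10, 10, 6, 6, 7, 7, 7, 7, 8, 12, 12, 12

[9, 10, 0, 6, 0] → max 10
[10, 0, 6, 0, -7] → max 10
[0, 6, 0, -7, 3] → max 6
[6, 0, -7, 3, 4] → max 6
[0, -7, 3, 4, 7] → max 7
[-7, 3, 4, 7, -2] → max 7
[3, 4, 7, -2, 5] → max 7
[4, 7, -2, 5, -8] → max 7
[7, -2, 5, -8, 8] → max 8
[-2, 5, -8, 8, 12] → max 12
[5, -8, 8, 12, -2] → max 12
[-8, 8, 12, -2, 3] → max 12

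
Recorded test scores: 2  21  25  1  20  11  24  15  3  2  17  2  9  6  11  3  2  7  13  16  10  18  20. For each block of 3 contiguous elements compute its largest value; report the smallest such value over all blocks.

(2, 21, 25) → max 25
(21, 25, 1) → max 25
(25, 1, 20) → max 25
(1, 20, 11) → max 20
(20, 11, 24) → max 24
(11, 24, 15) → max 24
(24, 15, 3) → max 24
(15, 3, 2) → max 15
(3, 2, 17) → max 17
(2, 17, 2) → max 17
(17, 2, 9) → max 17
(2, 9, 6) → max 9
(9, 6, 11) → max 11
(6, 11, 3) → max 11
(11, 3, 2) → max 11
(3, 2, 7) → max 7
(2, 7, 13) → max 13
(7, 13, 16) → max 16
(13, 16, 10) → max 16
(16, 10, 18) → max 18
(10, 18, 20) → max 20
Smallest of these is 7.

7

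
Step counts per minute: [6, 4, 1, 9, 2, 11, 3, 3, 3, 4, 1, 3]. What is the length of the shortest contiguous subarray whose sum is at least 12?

Extend right; whenever the sum reaches 12, record the length and shrink from the left:
add 6: running sum 6 < 12
add 4: running sum 10 < 12
add 1: running sum 11 < 12
end 3: [4, 1, 9] sum 14, len 3
end 4: [1, 9, 2] sum 12, len 3
end 5: [2, 11] sum 13, len 2
end 6: [11, 3] sum 14, len 2
end 7: [11, 3, 3] sum 17, len 3
end 8: [11, 3, 3, 3] sum 20, len 4
end 9: [3, 3, 3, 4] sum 13, len 4
end 10: [3, 3, 3, 4, 1] sum 14, len 5
end 11: [3, 3, 4, 1, 3] sum 14, len 5
Shortest qualifying length: 2.

2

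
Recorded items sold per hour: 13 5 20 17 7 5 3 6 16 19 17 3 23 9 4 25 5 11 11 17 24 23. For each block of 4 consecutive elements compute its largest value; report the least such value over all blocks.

7

13 5 20 17 → max 20
5 20 17 7 → max 20
20 17 7 5 → max 20
17 7 5 3 → max 17
7 5 3 6 → max 7
5 3 6 16 → max 16
3 6 16 19 → max 19
6 16 19 17 → max 19
16 19 17 3 → max 19
19 17 3 23 → max 23
17 3 23 9 → max 23
3 23 9 4 → max 23
23 9 4 25 → max 25
9 4 25 5 → max 25
4 25 5 11 → max 25
25 5 11 11 → max 25
5 11 11 17 → max 17
11 11 17 24 → max 24
11 17 24 23 → max 24
Least of these is 7.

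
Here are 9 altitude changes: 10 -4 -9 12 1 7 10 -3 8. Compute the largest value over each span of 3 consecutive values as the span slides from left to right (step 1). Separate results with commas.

10, 12, 12, 12, 10, 10, 10

10 -4 -9 → max 10
-4 -9 12 → max 12
-9 12 1 → max 12
12 1 7 → max 12
1 7 10 → max 10
7 10 -3 → max 10
10 -3 8 → max 10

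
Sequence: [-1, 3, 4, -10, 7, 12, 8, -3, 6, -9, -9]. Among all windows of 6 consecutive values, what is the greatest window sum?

Window sums for each of the 6 positions:
(-1, 3, 4, -10, 7, 12) → sum 15
(3, 4, -10, 7, 12, 8) → sum 24
(4, -10, 7, 12, 8, -3) → sum 18
(-10, 7, 12, 8, -3, 6) → sum 20
(7, 12, 8, -3, 6, -9) → sum 21
(12, 8, -3, 6, -9, -9) → sum 5
Greatest of these is 24.

24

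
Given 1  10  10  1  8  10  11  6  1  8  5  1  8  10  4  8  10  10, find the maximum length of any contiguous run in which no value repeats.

[1] len 1
[1, 10] len 2
[10] len 1
[10, 1] len 2
[10, 1, 8] len 3
[1, 8, 10] len 3
[1, 8, 10, 11] len 4
[1, 8, 10, 11, 6] len 5
[8, 10, 11, 6, 1] len 5
[10, 11, 6, 1, 8] len 5
[10, 11, 6, 1, 8, 5] len 6
[8, 5, 1] len 3
[5, 1, 8] len 3
[5, 1, 8, 10] len 4
[5, 1, 8, 10, 4] len 5
[10, 4, 8] len 3
[4, 8, 10] len 3
[10] len 1
Longest all-distinct length: 6.

6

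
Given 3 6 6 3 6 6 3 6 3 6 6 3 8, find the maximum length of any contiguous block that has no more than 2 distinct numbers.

12

[3] 1 distinct, len 1
[3, 6] 2 distinct, len 2
[3, 6, 6] 2 distinct, len 3
[3, 6, 6, 3] 2 distinct, len 4
[3, 6, 6, 3, 6] 2 distinct, len 5
[3, 6, 6, 3, 6, 6] 2 distinct, len 6
[3, 6, 6, 3, 6, 6, 3] 2 distinct, len 7
[3, 6, 6, 3, 6, 6, 3, 6] 2 distinct, len 8
[3, 6, 6, 3, 6, 6, 3, 6, 3] 2 distinct, len 9
[3, 6, 6, 3, 6, 6, 3, 6, 3, 6] 2 distinct, len 10
[3, 6, 6, 3, 6, 6, 3, 6, 3, 6, 6] 2 distinct, len 11
[3, 6, 6, 3, 6, 6, 3, 6, 3, 6, 6, 3] 2 distinct, len 12
[3, 8] 2 distinct, len 2
Longest length with ≤2 distinct: 12.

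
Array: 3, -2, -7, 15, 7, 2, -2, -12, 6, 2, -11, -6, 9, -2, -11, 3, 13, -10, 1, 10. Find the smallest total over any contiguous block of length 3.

-15

Each size-3 window and its sum:
3 -2 -7 → sum -6
-2 -7 15 → sum 6
-7 15 7 → sum 15
15 7 2 → sum 24
7 2 -2 → sum 7
2 -2 -12 → sum -12
-2 -12 6 → sum -8
-12 6 2 → sum -4
6 2 -11 → sum -3
2 -11 -6 → sum -15
-11 -6 9 → sum -8
-6 9 -2 → sum 1
9 -2 -11 → sum -4
-2 -11 3 → sum -10
-11 3 13 → sum 5
3 13 -10 → sum 6
13 -10 1 → sum 4
-10 1 10 → sum 1
Smallest of these is -15.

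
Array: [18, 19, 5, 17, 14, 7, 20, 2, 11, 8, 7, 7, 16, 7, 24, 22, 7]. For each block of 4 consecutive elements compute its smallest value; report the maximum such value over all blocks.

(18, 19, 5, 17) → min 5
(19, 5, 17, 14) → min 5
(5, 17, 14, 7) → min 5
(17, 14, 7, 20) → min 7
(14, 7, 20, 2) → min 2
(7, 20, 2, 11) → min 2
(20, 2, 11, 8) → min 2
(2, 11, 8, 7) → min 2
(11, 8, 7, 7) → min 7
(8, 7, 7, 16) → min 7
(7, 7, 16, 7) → min 7
(7, 16, 7, 24) → min 7
(16, 7, 24, 22) → min 7
(7, 24, 22, 7) → min 7
Maximum of these is 7.

7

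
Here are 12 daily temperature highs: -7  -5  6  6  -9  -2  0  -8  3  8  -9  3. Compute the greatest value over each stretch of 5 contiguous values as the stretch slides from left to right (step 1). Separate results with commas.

(-7, -5, 6, 6, -9) → max 6
(-5, 6, 6, -9, -2) → max 6
(6, 6, -9, -2, 0) → max 6
(6, -9, -2, 0, -8) → max 6
(-9, -2, 0, -8, 3) → max 3
(-2, 0, -8, 3, 8) → max 8
(0, -8, 3, 8, -9) → max 8
(-8, 3, 8, -9, 3) → max 8

6, 6, 6, 6, 3, 8, 8, 8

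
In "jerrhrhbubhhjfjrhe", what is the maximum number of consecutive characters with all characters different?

add j: [j] len 1
add e: [j, e] len 2
add r: [j, e, r] len 3
add r (repeat r, move left end past it): [r] len 1
add h: [r, h] len 2
add r (repeat r, move left end past it): [h, r] len 2
add h (repeat h, move left end past it): [r, h] len 2
add b: [r, h, b] len 3
add u: [r, h, b, u] len 4
add b (repeat b, move left end past it): [u, b] len 2
add h: [u, b, h] len 3
add h (repeat h, move left end past it): [h] len 1
add j: [h, j] len 2
add f: [h, j, f] len 3
add j (repeat j, move left end past it): [f, j] len 2
add r: [f, j, r] len 3
add h: [f, j, r, h] len 4
add e: [f, j, r, h, e] len 5
Longest all-distinct length: 5.

5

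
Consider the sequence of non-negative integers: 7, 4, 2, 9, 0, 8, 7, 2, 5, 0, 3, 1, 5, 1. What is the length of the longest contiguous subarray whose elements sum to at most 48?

13

[7] sum 7 len 1
[7, 4] sum 11 len 2
[7, 4, 2] sum 13 len 3
[7, 4, 2, 9] sum 22 len 4
[7, 4, 2, 9, 0] sum 22 len 5
[7, 4, 2, 9, 0, 8] sum 30 len 6
[7, 4, 2, 9, 0, 8, 7] sum 37 len 7
[7, 4, 2, 9, 0, 8, 7, 2] sum 39 len 8
[7, 4, 2, 9, 0, 8, 7, 2, 5] sum 44 len 9
[7, 4, 2, 9, 0, 8, 7, 2, 5, 0] sum 44 len 10
[7, 4, 2, 9, 0, 8, 7, 2, 5, 0, 3] sum 47 len 11
[7, 4, 2, 9, 0, 8, 7, 2, 5, 0, 3, 1] sum 48 len 12
[4, 2, 9, 0, 8, 7, 2, 5, 0, 3, 1, 5] sum 46 len 12
[4, 2, 9, 0, 8, 7, 2, 5, 0, 3, 1, 5, 1] sum 47 len 13
Longest length seen: 13.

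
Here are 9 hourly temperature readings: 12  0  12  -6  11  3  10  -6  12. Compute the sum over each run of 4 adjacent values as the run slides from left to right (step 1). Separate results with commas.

18, 17, 20, 18, 18, 19

12 0 12 -6 → sum 18
0 12 -6 11 → sum 17
12 -6 11 3 → sum 20
-6 11 3 10 → sum 18
11 3 10 -6 → sum 18
3 10 -6 12 → sum 19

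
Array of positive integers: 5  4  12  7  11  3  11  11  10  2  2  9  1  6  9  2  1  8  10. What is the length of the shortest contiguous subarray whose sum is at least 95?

14

add 5: running sum 5 < 95
add 4: running sum 9 < 95
add 12: running sum 21 < 95
add 7: running sum 28 < 95
add 11: running sum 39 < 95
add 3: running sum 42 < 95
add 11: running sum 53 < 95
add 11: running sum 64 < 95
add 10: running sum 74 < 95
add 2: running sum 76 < 95
add 2: running sum 78 < 95
add 9: running sum 87 < 95
add 1: running sum 88 < 95
add 6: running sum 94 < 95
add 9: shortest ending here [4, 12, 7, 11, 3, 11, 11, 10, 2, 2, 9, 1, 6, 9] sum 98, len 14
add 2: shortest ending here [12, 7, 11, 3, 11, 11, 10, 2, 2, 9, 1, 6, 9, 2] sum 96, len 14
add 1: shortest ending here [12, 7, 11, 3, 11, 11, 10, 2, 2, 9, 1, 6, 9, 2, 1] sum 97, len 15
add 8: shortest ending here [12, 7, 11, 3, 11, 11, 10, 2, 2, 9, 1, 6, 9, 2, 1, 8] sum 105, len 16
add 10: shortest ending here [11, 3, 11, 11, 10, 2, 2, 9, 1, 6, 9, 2, 1, 8, 10] sum 96, len 15
Shortest qualifying length: 14.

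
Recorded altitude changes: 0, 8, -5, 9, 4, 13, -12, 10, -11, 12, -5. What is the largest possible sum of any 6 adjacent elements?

29

(0, 8, -5, 9, 4, 13) → sum 29
(8, -5, 9, 4, 13, -12) → sum 17
(-5, 9, 4, 13, -12, 10) → sum 19
(9, 4, 13, -12, 10, -11) → sum 13
(4, 13, -12, 10, -11, 12) → sum 16
(13, -12, 10, -11, 12, -5) → sum 7
Largest of these is 29.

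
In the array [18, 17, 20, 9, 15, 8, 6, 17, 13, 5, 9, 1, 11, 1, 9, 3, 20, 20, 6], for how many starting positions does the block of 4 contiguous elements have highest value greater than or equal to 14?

11

(18, 17, 20, 9) → max 20  ≥ 14 ✓
(17, 20, 9, 15) → max 20  ≥ 14 ✓
(20, 9, 15, 8) → max 20  ≥ 14 ✓
(9, 15, 8, 6) → max 15  ≥ 14 ✓
(15, 8, 6, 17) → max 17  ≥ 14 ✓
(8, 6, 17, 13) → max 17  ≥ 14 ✓
(6, 17, 13, 5) → max 17  ≥ 14 ✓
(17, 13, 5, 9) → max 17  ≥ 14 ✓
(13, 5, 9, 1) → max 13
(5, 9, 1, 11) → max 11
(9, 1, 11, 1) → max 11
(1, 11, 1, 9) → max 11
(11, 1, 9, 3) → max 11
(1, 9, 3, 20) → max 20  ≥ 14 ✓
(9, 3, 20, 20) → max 20  ≥ 14 ✓
(3, 20, 20, 6) → max 20  ≥ 14 ✓
11 windows satisfy the condition.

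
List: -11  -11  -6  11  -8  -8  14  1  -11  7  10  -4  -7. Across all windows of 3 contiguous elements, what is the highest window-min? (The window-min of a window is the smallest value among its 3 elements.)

-4

[-11, -11, -6] → min -11
[-11, -6, 11] → min -11
[-6, 11, -8] → min -8
[11, -8, -8] → min -8
[-8, -8, 14] → min -8
[-8, 14, 1] → min -8
[14, 1, -11] → min -11
[1, -11, 7] → min -11
[-11, 7, 10] → min -11
[7, 10, -4] → min -4
[10, -4, -7] → min -7
Highest of these is -4.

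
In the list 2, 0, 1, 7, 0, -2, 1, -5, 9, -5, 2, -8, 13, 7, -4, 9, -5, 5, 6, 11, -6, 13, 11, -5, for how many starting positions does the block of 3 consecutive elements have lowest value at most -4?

2 0 1 → min 0
0 1 7 → min 0
1 7 0 → min 0
7 0 -2 → min -2
0 -2 1 → min -2
-2 1 -5 → min -5  ≤ -4 ✓
1 -5 9 → min -5  ≤ -4 ✓
-5 9 -5 → min -5  ≤ -4 ✓
9 -5 2 → min -5  ≤ -4 ✓
-5 2 -8 → min -8  ≤ -4 ✓
2 -8 13 → min -8  ≤ -4 ✓
-8 13 7 → min -8  ≤ -4 ✓
13 7 -4 → min -4  ≤ -4 ✓
7 -4 9 → min -4  ≤ -4 ✓
-4 9 -5 → min -5  ≤ -4 ✓
9 -5 5 → min -5  ≤ -4 ✓
-5 5 6 → min -5  ≤ -4 ✓
5 6 11 → min 5
6 11 -6 → min -6  ≤ -4 ✓
11 -6 13 → min -6  ≤ -4 ✓
-6 13 11 → min -6  ≤ -4 ✓
13 11 -5 → min -5  ≤ -4 ✓
16 windows satisfy the condition.

16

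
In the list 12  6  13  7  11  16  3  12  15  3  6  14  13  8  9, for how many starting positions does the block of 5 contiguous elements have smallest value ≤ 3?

[12, 6, 13, 7, 11] → min 6
[6, 13, 7, 11, 16] → min 6
[13, 7, 11, 16, 3] → min 3  ≤ 3 ✓
[7, 11, 16, 3, 12] → min 3  ≤ 3 ✓
[11, 16, 3, 12, 15] → min 3  ≤ 3 ✓
[16, 3, 12, 15, 3] → min 3  ≤ 3 ✓
[3, 12, 15, 3, 6] → min 3  ≤ 3 ✓
[12, 15, 3, 6, 14] → min 3  ≤ 3 ✓
[15, 3, 6, 14, 13] → min 3  ≤ 3 ✓
[3, 6, 14, 13, 8] → min 3  ≤ 3 ✓
[6, 14, 13, 8, 9] → min 6
8 windows satisfy the condition.

8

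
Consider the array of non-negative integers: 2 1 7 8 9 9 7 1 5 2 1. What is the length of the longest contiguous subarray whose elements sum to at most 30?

6

Extend to the right; shrink from the left whenever the sum exceeds 30:
→ 2: sum 2, len 1
→ 1: sum 3, len 2
→ 7: sum 10, len 3
→ 8: sum 18, len 4
→ 9: sum 27, len 5
→ 9 (dropped 2, 1, 7): sum 26, len 3
→ 7 (dropped 8): sum 25, len 3
→ 1: sum 26, len 4
→ 5 (dropped 9): sum 22, len 4
→ 2: sum 24, len 5
→ 1: sum 25, len 6
Longest length seen: 6.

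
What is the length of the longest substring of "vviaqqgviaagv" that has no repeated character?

add v: [v] len 1
add v (repeat v, move left end past it): [v] len 1
add i: [v, i] len 2
add a: [v, i, a] len 3
add q: [v, i, a, q] len 4
add q (repeat q, move left end past it): [q] len 1
add g: [q, g] len 2
add v: [q, g, v] len 3
add i: [q, g, v, i] len 4
add a: [q, g, v, i, a] len 5
add a (repeat a, move left end past it): [a] len 1
add g: [a, g] len 2
add v: [a, g, v] len 3
Longest all-distinct length: 5.

5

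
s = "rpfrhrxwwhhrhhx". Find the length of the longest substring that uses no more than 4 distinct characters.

12

add r: window [r] (1 distinct), len 1
add p: window [r, p] (2 distinct), len 2
add f: window [r, p, f] (3 distinct), len 3
add r: window [r, p, f, r] (3 distinct), len 4
add h: window [r, p, f, r, h] (4 distinct), len 5
add r: window [r, p, f, r, h, r] (4 distinct), len 6
add x: window [f, r, h, r, x] (4 distinct), len 5
add w: window [r, h, r, x, w] (4 distinct), len 5
add w: window [r, h, r, x, w, w] (4 distinct), len 6
add h: window [r, h, r, x, w, w, h] (4 distinct), len 7
add h: window [r, h, r, x, w, w, h, h] (4 distinct), len 8
add r: window [r, h, r, x, w, w, h, h, r] (4 distinct), len 9
add h: window [r, h, r, x, w, w, h, h, r, h] (4 distinct), len 10
add h: window [r, h, r, x, w, w, h, h, r, h, h] (4 distinct), len 11
add x: window [r, h, r, x, w, w, h, h, r, h, h, x] (4 distinct), len 12
Longest length with ≤4 distinct: 12.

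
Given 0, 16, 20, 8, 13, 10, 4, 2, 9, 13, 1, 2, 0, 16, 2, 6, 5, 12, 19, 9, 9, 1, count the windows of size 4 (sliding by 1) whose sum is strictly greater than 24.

[0, 16, 20, 8] → sum 44  > 24 ✓
[16, 20, 8, 13] → sum 57  > 24 ✓
[20, 8, 13, 10] → sum 51  > 24 ✓
[8, 13, 10, 4] → sum 35  > 24 ✓
[13, 10, 4, 2] → sum 29  > 24 ✓
[10, 4, 2, 9] → sum 25  > 24 ✓
[4, 2, 9, 13] → sum 28  > 24 ✓
[2, 9, 13, 1] → sum 25  > 24 ✓
[9, 13, 1, 2] → sum 25  > 24 ✓
[13, 1, 2, 0] → sum 16
[1, 2, 0, 16] → sum 19
[2, 0, 16, 2] → sum 20
[0, 16, 2, 6] → sum 24
[16, 2, 6, 5] → sum 29  > 24 ✓
[2, 6, 5, 12] → sum 25  > 24 ✓
[6, 5, 12, 19] → sum 42  > 24 ✓
[5, 12, 19, 9] → sum 45  > 24 ✓
[12, 19, 9, 9] → sum 49  > 24 ✓
[19, 9, 9, 1] → sum 38  > 24 ✓
15 windows satisfy the condition.

15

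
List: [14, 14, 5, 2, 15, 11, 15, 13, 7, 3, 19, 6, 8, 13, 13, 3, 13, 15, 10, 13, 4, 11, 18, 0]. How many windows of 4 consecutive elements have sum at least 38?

(14, 14, 5, 2) → sum 35
(14, 5, 2, 15) → sum 36
(5, 2, 15, 11) → sum 33
(2, 15, 11, 15) → sum 43  ≥ 38 ✓
(15, 11, 15, 13) → sum 54  ≥ 38 ✓
(11, 15, 13, 7) → sum 46  ≥ 38 ✓
(15, 13, 7, 3) → sum 38  ≥ 38 ✓
(13, 7, 3, 19) → sum 42  ≥ 38 ✓
(7, 3, 19, 6) → sum 35
(3, 19, 6, 8) → sum 36
(19, 6, 8, 13) → sum 46  ≥ 38 ✓
(6, 8, 13, 13) → sum 40  ≥ 38 ✓
(8, 13, 13, 3) → sum 37
(13, 13, 3, 13) → sum 42  ≥ 38 ✓
(13, 3, 13, 15) → sum 44  ≥ 38 ✓
(3, 13, 15, 10) → sum 41  ≥ 38 ✓
(13, 15, 10, 13) → sum 51  ≥ 38 ✓
(15, 10, 13, 4) → sum 42  ≥ 38 ✓
(10, 13, 4, 11) → sum 38  ≥ 38 ✓
(13, 4, 11, 18) → sum 46  ≥ 38 ✓
(4, 11, 18, 0) → sum 33
14 windows satisfy the condition.

14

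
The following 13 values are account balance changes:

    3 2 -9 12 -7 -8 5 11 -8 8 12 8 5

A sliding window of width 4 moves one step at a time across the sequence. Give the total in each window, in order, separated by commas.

8, -2, -12, 2, 1, 0, 16, 23, 20, 33

(3, 2, -9, 12) → sum 8
(2, -9, 12, -7) → sum -2
(-9, 12, -7, -8) → sum -12
(12, -7, -8, 5) → sum 2
(-7, -8, 5, 11) → sum 1
(-8, 5, 11, -8) → sum 0
(5, 11, -8, 8) → sum 16
(11, -8, 8, 12) → sum 23
(-8, 8, 12, 8) → sum 20
(8, 12, 8, 5) → sum 33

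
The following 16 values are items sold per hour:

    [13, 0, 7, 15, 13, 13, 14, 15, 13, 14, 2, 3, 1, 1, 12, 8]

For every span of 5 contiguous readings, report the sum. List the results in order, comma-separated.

48, 48, 62, 70, 68, 69, 58, 47, 33, 21, 19, 25

Sliding a size-5 window across the 16 values:
(13, 0, 7, 15, 13) → sum 48
(0, 7, 15, 13, 13) → sum 48
(7, 15, 13, 13, 14) → sum 62
(15, 13, 13, 14, 15) → sum 70
(13, 13, 14, 15, 13) → sum 68
(13, 14, 15, 13, 14) → sum 69
(14, 15, 13, 14, 2) → sum 58
(15, 13, 14, 2, 3) → sum 47
(13, 14, 2, 3, 1) → sum 33
(14, 2, 3, 1, 1) → sum 21
(2, 3, 1, 1, 12) → sum 19
(3, 1, 1, 12, 8) → sum 25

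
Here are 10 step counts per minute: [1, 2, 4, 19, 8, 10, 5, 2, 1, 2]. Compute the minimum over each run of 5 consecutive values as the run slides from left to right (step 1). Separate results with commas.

(1, 2, 4, 19, 8) → min 1
(2, 4, 19, 8, 10) → min 2
(4, 19, 8, 10, 5) → min 4
(19, 8, 10, 5, 2) → min 2
(8, 10, 5, 2, 1) → min 1
(10, 5, 2, 1, 2) → min 1

1, 2, 4, 2, 1, 1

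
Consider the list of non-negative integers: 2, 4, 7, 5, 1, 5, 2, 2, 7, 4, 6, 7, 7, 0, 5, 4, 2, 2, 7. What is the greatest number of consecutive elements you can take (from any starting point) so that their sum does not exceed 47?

11

[2] sum 2 len 1
[2, 4] sum 6 len 2
[2, 4, 7] sum 13 len 3
[2, 4, 7, 5] sum 18 len 4
[2, 4, 7, 5, 1] sum 19 len 5
[2, 4, 7, 5, 1, 5] sum 24 len 6
[2, 4, 7, 5, 1, 5, 2] sum 26 len 7
[2, 4, 7, 5, 1, 5, 2, 2] sum 28 len 8
[2, 4, 7, 5, 1, 5, 2, 2, 7] sum 35 len 9
[2, 4, 7, 5, 1, 5, 2, 2, 7, 4] sum 39 len 10
[2, 4, 7, 5, 1, 5, 2, 2, 7, 4, 6] sum 45 len 11
[7, 5, 1, 5, 2, 2, 7, 4, 6, 7] sum 46 len 10
[5, 1, 5, 2, 2, 7, 4, 6, 7, 7] sum 46 len 10
[5, 1, 5, 2, 2, 7, 4, 6, 7, 7, 0] sum 46 len 11
[1, 5, 2, 2, 7, 4, 6, 7, 7, 0, 5] sum 46 len 11
[2, 2, 7, 4, 6, 7, 7, 0, 5, 4] sum 44 len 10
[2, 2, 7, 4, 6, 7, 7, 0, 5, 4, 2] sum 46 len 11
[2, 7, 4, 6, 7, 7, 0, 5, 4, 2, 2] sum 46 len 11
[4, 6, 7, 7, 0, 5, 4, 2, 2, 7] sum 44 len 10
Longest length seen: 11.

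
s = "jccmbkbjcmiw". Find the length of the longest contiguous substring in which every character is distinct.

add j: [j] len 1
add c: [j, c] len 2
add c (repeat c, move left end past it): [c] len 1
add m: [c, m] len 2
add b: [c, m, b] len 3
add k: [c, m, b, k] len 4
add b (repeat b, move left end past it): [k, b] len 2
add j: [k, b, j] len 3
add c: [k, b, j, c] len 4
add m: [k, b, j, c, m] len 5
add i: [k, b, j, c, m, i] len 6
add w: [k, b, j, c, m, i, w] len 7
Longest all-distinct length: 7.

7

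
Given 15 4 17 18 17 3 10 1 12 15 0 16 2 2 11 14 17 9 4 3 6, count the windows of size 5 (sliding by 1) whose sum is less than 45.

7

(15, 4, 17, 18, 17) → sum 71
(4, 17, 18, 17, 3) → sum 59
(17, 18, 17, 3, 10) → sum 65
(18, 17, 3, 10, 1) → sum 49
(17, 3, 10, 1, 12) → sum 43  < 45 ✓
(3, 10, 1, 12, 15) → sum 41  < 45 ✓
(10, 1, 12, 15, 0) → sum 38  < 45 ✓
(1, 12, 15, 0, 16) → sum 44  < 45 ✓
(12, 15, 0, 16, 2) → sum 45
(15, 0, 16, 2, 2) → sum 35  < 45 ✓
(0, 16, 2, 2, 11) → sum 31  < 45 ✓
(16, 2, 2, 11, 14) → sum 45
(2, 2, 11, 14, 17) → sum 46
(2, 11, 14, 17, 9) → sum 53
(11, 14, 17, 9, 4) → sum 55
(14, 17, 9, 4, 3) → sum 47
(17, 9, 4, 3, 6) → sum 39  < 45 ✓
7 windows satisfy the condition.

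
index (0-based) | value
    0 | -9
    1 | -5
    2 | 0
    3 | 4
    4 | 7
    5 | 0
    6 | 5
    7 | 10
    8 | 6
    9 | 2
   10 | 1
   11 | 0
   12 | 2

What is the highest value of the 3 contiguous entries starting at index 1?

Elements at indices 1..3: -5, 0, 4
max(-5, 0, 4) = 4

4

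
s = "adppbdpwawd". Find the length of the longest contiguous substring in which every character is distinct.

5

add a: [a] len 1
add d: [a, d] len 2
add p: [a, d, p] len 3
add p (repeat p, move left end past it): [p] len 1
add b: [p, b] len 2
add d: [p, b, d] len 3
add p (repeat p, move left end past it): [b, d, p] len 3
add w: [b, d, p, w] len 4
add a: [b, d, p, w, a] len 5
add w (repeat w, move left end past it): [a, w] len 2
add d: [a, w, d] len 3
Longest all-distinct length: 5.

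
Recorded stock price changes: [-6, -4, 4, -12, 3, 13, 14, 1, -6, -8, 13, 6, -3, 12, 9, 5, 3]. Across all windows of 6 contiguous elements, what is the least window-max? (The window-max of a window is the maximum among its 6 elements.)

(-6, -4, 4, -12, 3, 13) → max 13
(-4, 4, -12, 3, 13, 14) → max 14
(4, -12, 3, 13, 14, 1) → max 14
(-12, 3, 13, 14, 1, -6) → max 14
(3, 13, 14, 1, -6, -8) → max 14
(13, 14, 1, -6, -8, 13) → max 14
(14, 1, -6, -8, 13, 6) → max 14
(1, -6, -8, 13, 6, -3) → max 13
(-6, -8, 13, 6, -3, 12) → max 13
(-8, 13, 6, -3, 12, 9) → max 13
(13, 6, -3, 12, 9, 5) → max 13
(6, -3, 12, 9, 5, 3) → max 12
Least of these is 12.

12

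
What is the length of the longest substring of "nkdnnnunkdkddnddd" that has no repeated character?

add n: [n] len 1
add k: [n, k] len 2
add d: [n, k, d] len 3
add n (repeat n, move left end past it): [k, d, n] len 3
add n (repeat n, move left end past it): [n] len 1
add n (repeat n, move left end past it): [n] len 1
add u: [n, u] len 2
add n (repeat n, move left end past it): [u, n] len 2
add k: [u, n, k] len 3
add d: [u, n, k, d] len 4
add k (repeat k, move left end past it): [d, k] len 2
add d (repeat d, move left end past it): [k, d] len 2
add d (repeat d, move left end past it): [d] len 1
add n: [d, n] len 2
add d (repeat d, move left end past it): [n, d] len 2
add d (repeat d, move left end past it): [d] len 1
add d (repeat d, move left end past it): [d] len 1
Longest all-distinct length: 4.

4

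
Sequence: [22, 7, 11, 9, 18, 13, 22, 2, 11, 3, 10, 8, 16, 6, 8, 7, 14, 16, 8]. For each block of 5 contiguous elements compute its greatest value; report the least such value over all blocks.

Each size-5 window and its max:
(22, 7, 11, 9, 18) → max 22
(7, 11, 9, 18, 13) → max 18
(11, 9, 18, 13, 22) → max 22
(9, 18, 13, 22, 2) → max 22
(18, 13, 22, 2, 11) → max 22
(13, 22, 2, 11, 3) → max 22
(22, 2, 11, 3, 10) → max 22
(2, 11, 3, 10, 8) → max 11
(11, 3, 10, 8, 16) → max 16
(3, 10, 8, 16, 6) → max 16
(10, 8, 16, 6, 8) → max 16
(8, 16, 6, 8, 7) → max 16
(16, 6, 8, 7, 14) → max 16
(6, 8, 7, 14, 16) → max 16
(8, 7, 14, 16, 8) → max 16
Least of these is 11.

11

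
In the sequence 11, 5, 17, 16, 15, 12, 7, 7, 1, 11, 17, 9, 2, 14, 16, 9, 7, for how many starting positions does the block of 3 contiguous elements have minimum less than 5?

(11, 5, 17) → min 5
(5, 17, 16) → min 5
(17, 16, 15) → min 15
(16, 15, 12) → min 12
(15, 12, 7) → min 7
(12, 7, 7) → min 7
(7, 7, 1) → min 1  < 5 ✓
(7, 1, 11) → min 1  < 5 ✓
(1, 11, 17) → min 1  < 5 ✓
(11, 17, 9) → min 9
(17, 9, 2) → min 2  < 5 ✓
(9, 2, 14) → min 2  < 5 ✓
(2, 14, 16) → min 2  < 5 ✓
(14, 16, 9) → min 9
(16, 9, 7) → min 7
6 windows satisfy the condition.

6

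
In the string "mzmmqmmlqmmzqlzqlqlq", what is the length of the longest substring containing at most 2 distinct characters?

Extend right; when distinct count exceeds 2, shrink from the left:
[m] 1 distinct, len 1
[m, z] 2 distinct, len 2
[m, z, m] 2 distinct, len 3
[m, z, m, m] 2 distinct, len 4
[m, m, q] 2 distinct, len 3
[m, m, q, m] 2 distinct, len 4
[m, m, q, m, m] 2 distinct, len 5
[m, m, l] 2 distinct, len 3
[l, q] 2 distinct, len 2
[q, m] 2 distinct, len 2
[q, m, m] 2 distinct, len 3
[m, m, z] 2 distinct, len 3
[z, q] 2 distinct, len 2
[q, l] 2 distinct, len 2
[l, z] 2 distinct, len 2
[z, q] 2 distinct, len 2
[q, l] 2 distinct, len 2
[q, l, q] 2 distinct, len 3
[q, l, q, l] 2 distinct, len 4
[q, l, q, l, q] 2 distinct, len 5
Longest length with ≤2 distinct: 5.

5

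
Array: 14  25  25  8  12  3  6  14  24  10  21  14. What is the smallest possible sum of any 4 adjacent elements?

29

14 25 25 8 → sum 72
25 25 8 12 → sum 70
25 8 12 3 → sum 48
8 12 3 6 → sum 29
12 3 6 14 → sum 35
3 6 14 24 → sum 47
6 14 24 10 → sum 54
14 24 10 21 → sum 69
24 10 21 14 → sum 69
Smallest of these is 29.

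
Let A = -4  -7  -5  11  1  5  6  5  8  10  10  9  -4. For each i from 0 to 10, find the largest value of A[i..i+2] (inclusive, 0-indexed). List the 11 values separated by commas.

(-4, -7, -5) → max -4
(-7, -5, 11) → max 11
(-5, 11, 1) → max 11
(11, 1, 5) → max 11
(1, 5, 6) → max 6
(5, 6, 5) → max 6
(6, 5, 8) → max 8
(5, 8, 10) → max 10
(8, 10, 10) → max 10
(10, 10, 9) → max 10
(10, 9, -4) → max 10

-4, 11, 11, 11, 6, 6, 8, 10, 10, 10, 10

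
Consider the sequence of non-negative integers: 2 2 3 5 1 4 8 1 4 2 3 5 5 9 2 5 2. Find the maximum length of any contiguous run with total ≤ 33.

10

Extend to the right; shrink from the left whenever the sum exceeds 33:
[2] sum 2 len 1
[2, 2] sum 4 len 2
[2, 2, 3] sum 7 len 3
[2, 2, 3, 5] sum 12 len 4
[2, 2, 3, 5, 1] sum 13 len 5
[2, 2, 3, 5, 1, 4] sum 17 len 6
[2, 2, 3, 5, 1, 4, 8] sum 25 len 7
[2, 2, 3, 5, 1, 4, 8, 1] sum 26 len 8
[2, 2, 3, 5, 1, 4, 8, 1, 4] sum 30 len 9
[2, 2, 3, 5, 1, 4, 8, 1, 4, 2] sum 32 len 10
[2, 3, 5, 1, 4, 8, 1, 4, 2, 3] sum 33 len 10
[5, 1, 4, 8, 1, 4, 2, 3, 5] sum 33 len 9
[1, 4, 8, 1, 4, 2, 3, 5, 5] sum 33 len 9
[1, 4, 2, 3, 5, 5, 9] sum 29 len 7
[1, 4, 2, 3, 5, 5, 9, 2] sum 31 len 8
[2, 3, 5, 5, 9, 2, 5] sum 31 len 7
[2, 3, 5, 5, 9, 2, 5, 2] sum 33 len 8
Longest length seen: 10.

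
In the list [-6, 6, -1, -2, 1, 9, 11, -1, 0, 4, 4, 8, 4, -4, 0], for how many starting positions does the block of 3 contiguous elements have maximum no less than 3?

-6 6 -1 → max 6  ≥ 3 ✓
6 -1 -2 → max 6  ≥ 3 ✓
-1 -2 1 → max 1
-2 1 9 → max 9  ≥ 3 ✓
1 9 11 → max 11  ≥ 3 ✓
9 11 -1 → max 11  ≥ 3 ✓
11 -1 0 → max 11  ≥ 3 ✓
-1 0 4 → max 4  ≥ 3 ✓
0 4 4 → max 4  ≥ 3 ✓
4 4 8 → max 8  ≥ 3 ✓
4 8 4 → max 8  ≥ 3 ✓
8 4 -4 → max 8  ≥ 3 ✓
4 -4 0 → max 4  ≥ 3 ✓
12 windows satisfy the condition.

12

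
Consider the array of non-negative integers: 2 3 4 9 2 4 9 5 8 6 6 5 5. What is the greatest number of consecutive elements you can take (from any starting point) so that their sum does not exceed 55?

10

add 2: [2] sum 2, len 1
add 3: [2, 3] sum 5, len 2
add 4: [2, 3, 4] sum 9, len 3
add 9: [2, 3, 4, 9] sum 18, len 4
add 2: [2, 3, 4, 9, 2] sum 20, len 5
add 4: [2, 3, 4, 9, 2, 4] sum 24, len 6
add 9: [2, 3, 4, 9, 2, 4, 9] sum 33, len 7
add 5: [2, 3, 4, 9, 2, 4, 9, 5] sum 38, len 8
add 8: [2, 3, 4, 9, 2, 4, 9, 5, 8] sum 46, len 9
add 6: [2, 3, 4, 9, 2, 4, 9, 5, 8, 6] sum 52, len 10
add 6: [4, 9, 2, 4, 9, 5, 8, 6, 6] sum 53, len 9
add 5: [9, 2, 4, 9, 5, 8, 6, 6, 5] sum 54, len 9
add 5: [2, 4, 9, 5, 8, 6, 6, 5, 5] sum 50, len 9
Longest length seen: 10.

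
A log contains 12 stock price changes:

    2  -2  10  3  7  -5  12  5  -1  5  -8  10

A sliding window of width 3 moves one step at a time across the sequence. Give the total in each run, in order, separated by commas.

[2, -2, 10] → sum 10
[-2, 10, 3] → sum 11
[10, 3, 7] → sum 20
[3, 7, -5] → sum 5
[7, -5, 12] → sum 14
[-5, 12, 5] → sum 12
[12, 5, -1] → sum 16
[5, -1, 5] → sum 9
[-1, 5, -8] → sum -4
[5, -8, 10] → sum 7

10, 11, 20, 5, 14, 12, 16, 9, -4, 7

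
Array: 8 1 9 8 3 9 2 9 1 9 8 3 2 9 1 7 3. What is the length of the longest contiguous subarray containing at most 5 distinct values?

15

Extend right; when distinct count exceeds 5, shrink from the left:
add 8: window [8] (1 distinct), len 1
add 1: window [8, 1] (2 distinct), len 2
add 9: window [8, 1, 9] (3 distinct), len 3
add 8: window [8, 1, 9, 8] (3 distinct), len 4
add 3: window [8, 1, 9, 8, 3] (4 distinct), len 5
add 9: window [8, 1, 9, 8, 3, 9] (4 distinct), len 6
add 2: window [8, 1, 9, 8, 3, 9, 2] (5 distinct), len 7
add 9: window [8, 1, 9, 8, 3, 9, 2, 9] (5 distinct), len 8
add 1: window [8, 1, 9, 8, 3, 9, 2, 9, 1] (5 distinct), len 9
add 9: window [8, 1, 9, 8, 3, 9, 2, 9, 1, 9] (5 distinct), len 10
add 8: window [8, 1, 9, 8, 3, 9, 2, 9, 1, 9, 8] (5 distinct), len 11
add 3: window [8, 1, 9, 8, 3, 9, 2, 9, 1, 9, 8, 3] (5 distinct), len 12
add 2: window [8, 1, 9, 8, 3, 9, 2, 9, 1, 9, 8, 3, 2] (5 distinct), len 13
add 9: window [8, 1, 9, 8, 3, 9, 2, 9, 1, 9, 8, 3, 2, 9] (5 distinct), len 14
add 1: window [8, 1, 9, 8, 3, 9, 2, 9, 1, 9, 8, 3, 2, 9, 1] (5 distinct), len 15
add 7: window [3, 2, 9, 1, 7] (5 distinct), len 5
add 3: window [3, 2, 9, 1, 7, 3] (5 distinct), len 6
Longest length with ≤5 distinct: 15.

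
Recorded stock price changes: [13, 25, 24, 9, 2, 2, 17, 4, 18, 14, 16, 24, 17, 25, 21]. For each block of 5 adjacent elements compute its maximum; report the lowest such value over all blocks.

13 25 24 9 2 → max 25
25 24 9 2 2 → max 25
24 9 2 2 17 → max 24
9 2 2 17 4 → max 17
2 2 17 4 18 → max 18
2 17 4 18 14 → max 18
17 4 18 14 16 → max 18
4 18 14 16 24 → max 24
18 14 16 24 17 → max 24
14 16 24 17 25 → max 25
16 24 17 25 21 → max 25
Lowest of these is 17.

17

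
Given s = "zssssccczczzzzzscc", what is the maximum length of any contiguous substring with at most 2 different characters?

10

Extend right; when distinct count exceeds 2, shrink from the left:
add z: window [z] (1 distinct), len 1
add s: window [z, s] (2 distinct), len 2
add s: window [z, s, s] (2 distinct), len 3
add s: window [z, s, s, s] (2 distinct), len 4
add s: window [z, s, s, s, s] (2 distinct), len 5
add c: window [s, s, s, s, c] (2 distinct), len 5
add c: window [s, s, s, s, c, c] (2 distinct), len 6
add c: window [s, s, s, s, c, c, c] (2 distinct), len 7
add z: window [c, c, c, z] (2 distinct), len 4
add c: window [c, c, c, z, c] (2 distinct), len 5
add z: window [c, c, c, z, c, z] (2 distinct), len 6
add z: window [c, c, c, z, c, z, z] (2 distinct), len 7
add z: window [c, c, c, z, c, z, z, z] (2 distinct), len 8
add z: window [c, c, c, z, c, z, z, z, z] (2 distinct), len 9
add z: window [c, c, c, z, c, z, z, z, z, z] (2 distinct), len 10
add s: window [z, z, z, z, z, s] (2 distinct), len 6
add c: window [s, c] (2 distinct), len 2
add c: window [s, c, c] (2 distinct), len 3
Longest length with ≤2 distinct: 10.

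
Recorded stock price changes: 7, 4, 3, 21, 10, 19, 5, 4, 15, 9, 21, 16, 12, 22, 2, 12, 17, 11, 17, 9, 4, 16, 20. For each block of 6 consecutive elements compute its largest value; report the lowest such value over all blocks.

7 4 3 21 10 19 → max 21
4 3 21 10 19 5 → max 21
3 21 10 19 5 4 → max 21
21 10 19 5 4 15 → max 21
10 19 5 4 15 9 → max 19
19 5 4 15 9 21 → max 21
5 4 15 9 21 16 → max 21
4 15 9 21 16 12 → max 21
15 9 21 16 12 22 → max 22
9 21 16 12 22 2 → max 22
21 16 12 22 2 12 → max 22
16 12 22 2 12 17 → max 22
12 22 2 12 17 11 → max 22
22 2 12 17 11 17 → max 22
2 12 17 11 17 9 → max 17
12 17 11 17 9 4 → max 17
17 11 17 9 4 16 → max 17
11 17 9 4 16 20 → max 20
Lowest of these is 17.

17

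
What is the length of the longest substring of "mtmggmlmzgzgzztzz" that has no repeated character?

add m: [m] len 1
add t: [m, t] len 2
add m (repeat m, move left end past it): [t, m] len 2
add g: [t, m, g] len 3
add g (repeat g, move left end past it): [g] len 1
add m: [g, m] len 2
add l: [g, m, l] len 3
add m (repeat m, move left end past it): [l, m] len 2
add z: [l, m, z] len 3
add g: [l, m, z, g] len 4
add z (repeat z, move left end past it): [g, z] len 2
add g (repeat g, move left end past it): [z, g] len 2
add z (repeat z, move left end past it): [g, z] len 2
add z (repeat z, move left end past it): [z] len 1
add t: [z, t] len 2
add z (repeat z, move left end past it): [t, z] len 2
add z (repeat z, move left end past it): [z] len 1
Longest all-distinct length: 4.

4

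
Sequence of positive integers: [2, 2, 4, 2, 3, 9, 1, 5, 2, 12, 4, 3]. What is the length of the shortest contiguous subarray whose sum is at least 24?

Extend right; whenever the sum reaches 24, record the length and shrink from the left:
add 2: running sum 2 < 24
add 2: running sum 4 < 24
add 4: running sum 8 < 24
add 2: running sum 10 < 24
add 3: running sum 13 < 24
add 9: running sum 22 < 24
add 1: running sum 23 < 24
end 7: [4, 2, 3, 9, 1, 5] sum 24, len 6
end 8: [4, 2, 3, 9, 1, 5, 2] sum 26, len 7
end 9: [9, 1, 5, 2, 12] sum 29, len 5
end 10: [1, 5, 2, 12, 4] sum 24, len 5
end 11: [5, 2, 12, 4, 3] sum 26, len 5
Shortest qualifying length: 5.

5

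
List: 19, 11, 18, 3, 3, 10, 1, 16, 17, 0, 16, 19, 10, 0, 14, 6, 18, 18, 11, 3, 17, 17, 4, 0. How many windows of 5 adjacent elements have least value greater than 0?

(19, 11, 18, 3, 3) → min 3  > 0 ✓
(11, 18, 3, 3, 10) → min 3  > 0 ✓
(18, 3, 3, 10, 1) → min 1  > 0 ✓
(3, 3, 10, 1, 16) → min 1  > 0 ✓
(3, 10, 1, 16, 17) → min 1  > 0 ✓
(10, 1, 16, 17, 0) → min 0
(1, 16, 17, 0, 16) → min 0
(16, 17, 0, 16, 19) → min 0
(17, 0, 16, 19, 10) → min 0
(0, 16, 19, 10, 0) → min 0
(16, 19, 10, 0, 14) → min 0
(19, 10, 0, 14, 6) → min 0
(10, 0, 14, 6, 18) → min 0
(0, 14, 6, 18, 18) → min 0
(14, 6, 18, 18, 11) → min 6  > 0 ✓
(6, 18, 18, 11, 3) → min 3  > 0 ✓
(18, 18, 11, 3, 17) → min 3  > 0 ✓
(18, 11, 3, 17, 17) → min 3  > 0 ✓
(11, 3, 17, 17, 4) → min 3  > 0 ✓
(3, 17, 17, 4, 0) → min 0
10 windows satisfy the condition.

10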